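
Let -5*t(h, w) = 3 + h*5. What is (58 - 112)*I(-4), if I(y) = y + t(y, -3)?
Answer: 162/5 ≈ 32.400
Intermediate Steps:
t(h, w) = -⅗ - h (t(h, w) = -(3 + h*5)/5 = -(3 + 5*h)/5 = -⅗ - h)
I(y) = -⅗ (I(y) = y + (-⅗ - y) = -⅗)
(58 - 112)*I(-4) = (58 - 112)*(-⅗) = -54*(-⅗) = 162/5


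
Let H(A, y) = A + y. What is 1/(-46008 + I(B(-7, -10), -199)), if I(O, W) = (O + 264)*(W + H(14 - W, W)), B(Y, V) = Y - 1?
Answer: -1/93368 ≈ -1.0710e-5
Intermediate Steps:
B(Y, V) = -1 + Y
I(O, W) = (14 + W)*(264 + O) (I(O, W) = (O + 264)*(W + ((14 - W) + W)) = (264 + O)*(W + 14) = (264 + O)*(14 + W) = (14 + W)*(264 + O))
1/(-46008 + I(B(-7, -10), -199)) = 1/(-46008 + (3696 + 14*(-1 - 7) + 264*(-199) + (-1 - 7)*(-199))) = 1/(-46008 + (3696 + 14*(-8) - 52536 - 8*(-199))) = 1/(-46008 + (3696 - 112 - 52536 + 1592)) = 1/(-46008 - 47360) = 1/(-93368) = -1/93368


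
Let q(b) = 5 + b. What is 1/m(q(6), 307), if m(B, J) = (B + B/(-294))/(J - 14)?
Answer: 294/11 ≈ 26.727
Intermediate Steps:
m(B, J) = 293*B/(294*(-14 + J)) (m(B, J) = (B + B*(-1/294))/(-14 + J) = (B - B/294)/(-14 + J) = (293*B/294)/(-14 + J) = 293*B/(294*(-14 + J)))
1/m(q(6), 307) = 1/(293*(5 + 6)/(294*(-14 + 307))) = 1/((293/294)*11/293) = 1/((293/294)*11*(1/293)) = 1/(11/294) = 294/11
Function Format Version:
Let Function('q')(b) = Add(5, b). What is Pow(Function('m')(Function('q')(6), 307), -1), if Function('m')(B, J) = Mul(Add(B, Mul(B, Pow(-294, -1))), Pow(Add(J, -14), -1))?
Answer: Rational(294, 11) ≈ 26.727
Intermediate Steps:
Function('m')(B, J) = Mul(Rational(293, 294), B, Pow(Add(-14, J), -1)) (Function('m')(B, J) = Mul(Add(B, Mul(B, Rational(-1, 294))), Pow(Add(-14, J), -1)) = Mul(Add(B, Mul(Rational(-1, 294), B)), Pow(Add(-14, J), -1)) = Mul(Mul(Rational(293, 294), B), Pow(Add(-14, J), -1)) = Mul(Rational(293, 294), B, Pow(Add(-14, J), -1)))
Pow(Function('m')(Function('q')(6), 307), -1) = Pow(Mul(Rational(293, 294), Add(5, 6), Pow(Add(-14, 307), -1)), -1) = Pow(Mul(Rational(293, 294), 11, Pow(293, -1)), -1) = Pow(Mul(Rational(293, 294), 11, Rational(1, 293)), -1) = Pow(Rational(11, 294), -1) = Rational(294, 11)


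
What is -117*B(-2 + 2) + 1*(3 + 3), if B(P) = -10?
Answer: 1176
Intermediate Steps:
-117*B(-2 + 2) + 1*(3 + 3) = -117*(-10) + 1*(3 + 3) = 1170 + 1*6 = 1170 + 6 = 1176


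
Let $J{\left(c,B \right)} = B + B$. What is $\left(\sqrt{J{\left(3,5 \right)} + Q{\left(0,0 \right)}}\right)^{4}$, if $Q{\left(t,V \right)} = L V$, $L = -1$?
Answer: $100$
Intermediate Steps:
$Q{\left(t,V \right)} = - V$
$J{\left(c,B \right)} = 2 B$
$\left(\sqrt{J{\left(3,5 \right)} + Q{\left(0,0 \right)}}\right)^{4} = \left(\sqrt{2 \cdot 5 - 0}\right)^{4} = \left(\sqrt{10 + 0}\right)^{4} = \left(\sqrt{10}\right)^{4} = 100$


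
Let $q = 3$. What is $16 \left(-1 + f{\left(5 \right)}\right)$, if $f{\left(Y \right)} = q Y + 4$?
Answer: $288$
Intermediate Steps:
$f{\left(Y \right)} = 4 + 3 Y$ ($f{\left(Y \right)} = 3 Y + 4 = 4 + 3 Y$)
$16 \left(-1 + f{\left(5 \right)}\right) = 16 \left(-1 + \left(4 + 3 \cdot 5\right)\right) = 16 \left(-1 + \left(4 + 15\right)\right) = 16 \left(-1 + 19\right) = 16 \cdot 18 = 288$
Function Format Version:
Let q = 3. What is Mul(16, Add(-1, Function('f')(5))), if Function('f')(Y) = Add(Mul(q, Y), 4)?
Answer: 288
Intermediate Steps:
Function('f')(Y) = Add(4, Mul(3, Y)) (Function('f')(Y) = Add(Mul(3, Y), 4) = Add(4, Mul(3, Y)))
Mul(16, Add(-1, Function('f')(5))) = Mul(16, Add(-1, Add(4, Mul(3, 5)))) = Mul(16, Add(-1, Add(4, 15))) = Mul(16, Add(-1, 19)) = Mul(16, 18) = 288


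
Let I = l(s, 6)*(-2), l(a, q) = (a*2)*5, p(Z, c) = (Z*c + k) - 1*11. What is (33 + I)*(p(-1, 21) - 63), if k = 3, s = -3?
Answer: -8556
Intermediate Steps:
p(Z, c) = -8 + Z*c (p(Z, c) = (Z*c + 3) - 1*11 = (3 + Z*c) - 11 = -8 + Z*c)
l(a, q) = 10*a (l(a, q) = (2*a)*5 = 10*a)
I = 60 (I = (10*(-3))*(-2) = -30*(-2) = 60)
(33 + I)*(p(-1, 21) - 63) = (33 + 60)*((-8 - 1*21) - 63) = 93*((-8 - 21) - 63) = 93*(-29 - 63) = 93*(-92) = -8556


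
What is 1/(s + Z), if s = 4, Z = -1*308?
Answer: -1/304 ≈ -0.0032895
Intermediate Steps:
Z = -308
1/(s + Z) = 1/(4 - 308) = 1/(-304) = -1/304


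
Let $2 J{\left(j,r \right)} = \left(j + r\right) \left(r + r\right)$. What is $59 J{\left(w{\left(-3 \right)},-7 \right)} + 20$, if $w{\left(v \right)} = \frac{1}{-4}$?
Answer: $\frac{12057}{4} \approx 3014.3$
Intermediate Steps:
$w{\left(v \right)} = - \frac{1}{4}$
$J{\left(j,r \right)} = r \left(j + r\right)$ ($J{\left(j,r \right)} = \frac{\left(j + r\right) \left(r + r\right)}{2} = \frac{\left(j + r\right) 2 r}{2} = \frac{2 r \left(j + r\right)}{2} = r \left(j + r\right)$)
$59 J{\left(w{\left(-3 \right)},-7 \right)} + 20 = 59 \left(- 7 \left(- \frac{1}{4} - 7\right)\right) + 20 = 59 \left(\left(-7\right) \left(- \frac{29}{4}\right)\right) + 20 = 59 \cdot \frac{203}{4} + 20 = \frac{11977}{4} + 20 = \frac{12057}{4}$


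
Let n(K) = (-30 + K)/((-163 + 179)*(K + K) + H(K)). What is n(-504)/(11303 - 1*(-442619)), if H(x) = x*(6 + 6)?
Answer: 89/1677695712 ≈ 5.3049e-8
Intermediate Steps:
H(x) = 12*x (H(x) = x*12 = 12*x)
n(K) = (-30 + K)/(44*K) (n(K) = (-30 + K)/((-163 + 179)*(K + K) + 12*K) = (-30 + K)/(16*(2*K) + 12*K) = (-30 + K)/(32*K + 12*K) = (-30 + K)/((44*K)) = (-30 + K)*(1/(44*K)) = (-30 + K)/(44*K))
n(-504)/(11303 - 1*(-442619)) = ((1/44)*(-30 - 504)/(-504))/(11303 - 1*(-442619)) = ((1/44)*(-1/504)*(-534))/(11303 + 442619) = (89/3696)/453922 = (89/3696)*(1/453922) = 89/1677695712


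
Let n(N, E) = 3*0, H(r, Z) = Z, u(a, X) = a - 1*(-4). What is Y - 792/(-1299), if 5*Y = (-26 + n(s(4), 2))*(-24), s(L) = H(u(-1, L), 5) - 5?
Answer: 271512/2165 ≈ 125.41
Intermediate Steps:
u(a, X) = 4 + a (u(a, X) = a + 4 = 4 + a)
s(L) = 0 (s(L) = 5 - 5 = 0)
n(N, E) = 0
Y = 624/5 (Y = ((-26 + 0)*(-24))/5 = (-26*(-24))/5 = (⅕)*624 = 624/5 ≈ 124.80)
Y - 792/(-1299) = 624/5 - 792/(-1299) = 624/5 - 792*(-1)/1299 = 624/5 - 1*(-264/433) = 624/5 + 264/433 = 271512/2165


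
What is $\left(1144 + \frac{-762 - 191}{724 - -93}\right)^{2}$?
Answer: $\frac{871786353025}{667489} \approx 1.3061 \cdot 10^{6}$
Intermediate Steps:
$\left(1144 + \frac{-762 - 191}{724 - -93}\right)^{2} = \left(1144 - \frac{953}{724 + \left(-261 + 354\right)}\right)^{2} = \left(1144 - \frac{953}{724 + 93}\right)^{2} = \left(1144 - \frac{953}{817}\right)^{2} = \left(\frac{933695}{817}\right)^{2} = \frac{871786353025}{667489}$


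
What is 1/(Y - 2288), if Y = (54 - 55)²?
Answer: -1/2287 ≈ -0.00043725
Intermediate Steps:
Y = 1 (Y = (-1)² = 1)
1/(Y - 2288) = 1/(1 - 2288) = 1/(-2287) = -1/2287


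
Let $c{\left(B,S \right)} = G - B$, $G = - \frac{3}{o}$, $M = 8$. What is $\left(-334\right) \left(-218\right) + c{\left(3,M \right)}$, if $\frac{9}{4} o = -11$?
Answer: $\frac{3203623}{44} \approx 72810.0$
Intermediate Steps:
$o = - \frac{44}{9}$ ($o = \frac{4}{9} \left(-11\right) = - \frac{44}{9} \approx -4.8889$)
$G = \frac{27}{44}$ ($G = - \frac{3}{- \frac{44}{9}} = \left(-3\right) \left(- \frac{9}{44}\right) = \frac{27}{44} \approx 0.61364$)
$c{\left(B,S \right)} = \frac{27}{44} - B$
$\left(-334\right) \left(-218\right) + c{\left(3,M \right)} = \left(-334\right) \left(-218\right) + \left(\frac{27}{44} - 3\right) = 72812 + \left(\frac{27}{44} - 3\right) = 72812 - \frac{105}{44} = \frac{3203623}{44}$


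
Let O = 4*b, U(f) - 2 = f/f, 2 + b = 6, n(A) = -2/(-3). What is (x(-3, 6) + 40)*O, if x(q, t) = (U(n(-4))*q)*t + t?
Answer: -128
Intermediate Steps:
n(A) = 2/3 (n(A) = -2*(-1/3) = 2/3)
b = 4 (b = -2 + 6 = 4)
U(f) = 3 (U(f) = 2 + f/f = 2 + 1 = 3)
O = 16 (O = 4*4 = 16)
x(q, t) = t + 3*q*t (x(q, t) = (3*q)*t + t = 3*q*t + t = t + 3*q*t)
(x(-3, 6) + 40)*O = (6*(1 + 3*(-3)) + 40)*16 = (6*(1 - 9) + 40)*16 = (6*(-8) + 40)*16 = (-48 + 40)*16 = -8*16 = -128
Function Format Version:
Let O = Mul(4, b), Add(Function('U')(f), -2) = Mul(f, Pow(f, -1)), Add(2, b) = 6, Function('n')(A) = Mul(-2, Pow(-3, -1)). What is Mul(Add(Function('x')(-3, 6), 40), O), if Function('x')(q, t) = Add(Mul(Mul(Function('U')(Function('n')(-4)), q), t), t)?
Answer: -128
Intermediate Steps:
Function('n')(A) = Rational(2, 3) (Function('n')(A) = Mul(-2, Rational(-1, 3)) = Rational(2, 3))
b = 4 (b = Add(-2, 6) = 4)
Function('U')(f) = 3 (Function('U')(f) = Add(2, Mul(f, Pow(f, -1))) = Add(2, 1) = 3)
O = 16 (O = Mul(4, 4) = 16)
Function('x')(q, t) = Add(t, Mul(3, q, t)) (Function('x')(q, t) = Add(Mul(Mul(3, q), t), t) = Add(Mul(3, q, t), t) = Add(t, Mul(3, q, t)))
Mul(Add(Function('x')(-3, 6), 40), O) = Mul(Add(Mul(6, Add(1, Mul(3, -3))), 40), 16) = Mul(Add(Mul(6, Add(1, -9)), 40), 16) = Mul(Add(Mul(6, -8), 40), 16) = Mul(Add(-48, 40), 16) = Mul(-8, 16) = -128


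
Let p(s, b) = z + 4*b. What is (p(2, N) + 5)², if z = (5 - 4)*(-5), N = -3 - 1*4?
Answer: 784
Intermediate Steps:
N = -7 (N = -3 - 4 = -7)
z = -5 (z = 1*(-5) = -5)
p(s, b) = -5 + 4*b
(p(2, N) + 5)² = ((-5 + 4*(-7)) + 5)² = ((-5 - 28) + 5)² = (-33 + 5)² = (-28)² = 784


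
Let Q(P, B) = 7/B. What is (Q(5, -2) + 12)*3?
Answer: 51/2 ≈ 25.500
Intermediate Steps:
(Q(5, -2) + 12)*3 = (7/(-2) + 12)*3 = (7*(-1/2) + 12)*3 = (-7/2 + 12)*3 = (17/2)*3 = 51/2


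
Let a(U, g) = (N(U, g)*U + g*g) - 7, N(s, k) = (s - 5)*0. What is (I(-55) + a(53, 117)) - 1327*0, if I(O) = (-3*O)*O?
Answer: 4607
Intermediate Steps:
I(O) = -3*O**2
N(s, k) = 0 (N(s, k) = (-5 + s)*0 = 0)
a(U, g) = -7 + g**2 (a(U, g) = (0*U + g*g) - 7 = (0 + g**2) - 7 = g**2 - 7 = -7 + g**2)
(I(-55) + a(53, 117)) - 1327*0 = (-3*(-55)**2 + (-7 + 117**2)) - 1327*0 = (-3*3025 + (-7 + 13689)) + 0 = (-9075 + 13682) + 0 = 4607 + 0 = 4607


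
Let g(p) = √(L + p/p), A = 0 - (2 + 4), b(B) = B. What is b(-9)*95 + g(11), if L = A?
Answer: -855 + I*√5 ≈ -855.0 + 2.2361*I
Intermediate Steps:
A = -6 (A = 0 - 1*6 = 0 - 6 = -6)
L = -6
g(p) = I*√5 (g(p) = √(-6 + p/p) = √(-6 + 1) = √(-5) = I*√5)
b(-9)*95 + g(11) = -9*95 + I*√5 = -855 + I*√5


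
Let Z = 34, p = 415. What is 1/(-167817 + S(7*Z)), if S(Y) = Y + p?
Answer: -1/167164 ≈ -5.9821e-6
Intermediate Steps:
S(Y) = 415 + Y (S(Y) = Y + 415 = 415 + Y)
1/(-167817 + S(7*Z)) = 1/(-167817 + (415 + 7*34)) = 1/(-167817 + (415 + 238)) = 1/(-167817 + 653) = 1/(-167164) = -1/167164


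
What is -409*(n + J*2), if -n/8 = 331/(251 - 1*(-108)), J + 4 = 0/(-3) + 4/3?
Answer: 5598392/1077 ≈ 5198.1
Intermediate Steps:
J = -8/3 (J = -4 + (0/(-3) + 4/3) = -4 + (0*(-⅓) + 4*(⅓)) = -4 + (0 + 4/3) = -4 + 4/3 = -8/3 ≈ -2.6667)
n = -2648/359 (n = -2648/(251 - 1*(-108)) = -2648/(251 + 108) = -2648/359 ≈ -7.3760)
-409*(n + J*2) = -409*(-2648/359 - 8/3*2) = -409*(-2648/359 - 16/3) = -409*(-13688/1077) = 5598392/1077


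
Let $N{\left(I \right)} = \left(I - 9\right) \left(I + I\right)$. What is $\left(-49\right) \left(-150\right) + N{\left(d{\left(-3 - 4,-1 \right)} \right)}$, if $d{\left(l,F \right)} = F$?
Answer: $7370$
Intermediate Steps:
$N{\left(I \right)} = 2 I \left(-9 + I\right)$ ($N{\left(I \right)} = \left(-9 + I\right) 2 I = 2 I \left(-9 + I\right)$)
$\left(-49\right) \left(-150\right) + N{\left(d{\left(-3 - 4,-1 \right)} \right)} = \left(-49\right) \left(-150\right) + 2 \left(-1\right) \left(-9 - 1\right) = 7350 + 2 \left(-1\right) \left(-10\right) = 7350 + 20 = 7370$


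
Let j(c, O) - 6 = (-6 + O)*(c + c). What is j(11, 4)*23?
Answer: -874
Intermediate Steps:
j(c, O) = 6 + 2*c*(-6 + O) (j(c, O) = 6 + (-6 + O)*(c + c) = 6 + (-6 + O)*(2*c) = 6 + 2*c*(-6 + O))
j(11, 4)*23 = (6 - 12*11 + 2*4*11)*23 = (6 - 132 + 88)*23 = -38*23 = -874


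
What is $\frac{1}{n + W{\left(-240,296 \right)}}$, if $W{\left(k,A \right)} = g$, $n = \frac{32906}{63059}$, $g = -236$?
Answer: $- \frac{63059}{14849018} \approx -0.0042467$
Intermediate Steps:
$n = \frac{32906}{63059}$ ($n = 32906 \cdot \frac{1}{63059} = \frac{32906}{63059} \approx 0.52183$)
$W{\left(k,A \right)} = -236$
$\frac{1}{n + W{\left(-240,296 \right)}} = \frac{1}{\frac{32906}{63059} - 236} = \frac{1}{- \frac{14849018}{63059}} = - \frac{63059}{14849018}$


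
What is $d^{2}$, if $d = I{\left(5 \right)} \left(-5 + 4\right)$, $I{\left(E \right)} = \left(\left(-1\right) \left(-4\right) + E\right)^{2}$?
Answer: $6561$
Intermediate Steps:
$I{\left(E \right)} = \left(4 + E\right)^{2}$
$d = -81$ ($d = \left(4 + 5\right)^{2} \left(-5 + 4\right) = 9^{2} \left(-1\right) = 81 \left(-1\right) = -81$)
$d^{2} = \left(-81\right)^{2} = 6561$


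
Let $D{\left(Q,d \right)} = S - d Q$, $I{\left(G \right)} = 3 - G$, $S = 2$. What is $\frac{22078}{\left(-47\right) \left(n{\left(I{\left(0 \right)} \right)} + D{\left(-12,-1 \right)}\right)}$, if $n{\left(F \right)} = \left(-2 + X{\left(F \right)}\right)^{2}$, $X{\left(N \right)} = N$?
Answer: $\frac{22078}{423} \approx 52.194$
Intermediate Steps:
$n{\left(F \right)} = \left(-2 + F\right)^{2}$
$D{\left(Q,d \right)} = 2 - Q d$ ($D{\left(Q,d \right)} = 2 - d Q = 2 - Q d$)
$\frac{22078}{\left(-47\right) \left(n{\left(I{\left(0 \right)} \right)} + D{\left(-12,-1 \right)}\right)} = \frac{22078}{\left(-47\right) \left(\left(-2 + \left(3 - 0\right)\right)^{2} + \left(2 - \left(-12\right) \left(-1\right)\right)\right)} = \frac{22078}{\left(-47\right) \left(\left(-2 + \left(3 + 0\right)\right)^{2} + \left(2 - 12\right)\right)} = \frac{22078}{\left(-47\right) \left(\left(-2 + 3\right)^{2} - 10\right)} = \frac{22078}{\left(-47\right) \left(1^{2} - 10\right)} = \frac{22078}{\left(-47\right) \left(1 - 10\right)} = \frac{22078}{\left(-47\right) \left(-9\right)} = \frac{22078}{423}$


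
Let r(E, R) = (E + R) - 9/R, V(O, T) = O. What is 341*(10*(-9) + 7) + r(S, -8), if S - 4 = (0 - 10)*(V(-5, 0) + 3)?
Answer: -226287/8 ≈ -28286.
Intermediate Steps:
S = 24 (S = 4 + (0 - 10)*(-5 + 3) = 4 - 10*(-2) = 4 + 20 = 24)
r(E, R) = E + R - 9/R
341*(10*(-9) + 7) + r(S, -8) = 341*(10*(-9) + 7) + (24 - 8 - 9/(-8)) = 341*(-90 + 7) + (24 - 8 - 9*(-⅛)) = 341*(-83) + (24 - 8 + 9/8) = -28303 + 137/8 = -226287/8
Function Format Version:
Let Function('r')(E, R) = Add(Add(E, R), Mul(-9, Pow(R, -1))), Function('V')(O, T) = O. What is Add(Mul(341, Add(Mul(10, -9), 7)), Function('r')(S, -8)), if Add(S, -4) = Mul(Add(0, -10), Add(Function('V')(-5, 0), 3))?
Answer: Rational(-226287, 8) ≈ -28286.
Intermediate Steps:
S = 24 (S = Add(4, Mul(Add(0, -10), Add(-5, 3))) = Add(4, Mul(-10, -2)) = Add(4, 20) = 24)
Function('r')(E, R) = Add(E, R, Mul(-9, Pow(R, -1)))
Add(Mul(341, Add(Mul(10, -9), 7)), Function('r')(S, -8)) = Add(Mul(341, Add(Mul(10, -9), 7)), Add(24, -8, Mul(-9, Pow(-8, -1)))) = Add(Mul(341, Add(-90, 7)), Add(24, -8, Mul(-9, Rational(-1, 8)))) = Add(Mul(341, -83), Add(24, -8, Rational(9, 8))) = Add(-28303, Rational(137, 8)) = Rational(-226287, 8)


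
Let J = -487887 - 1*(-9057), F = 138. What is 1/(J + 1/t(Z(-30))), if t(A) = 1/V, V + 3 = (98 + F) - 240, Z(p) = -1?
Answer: -1/478837 ≈ -2.0884e-6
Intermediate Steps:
J = -478830 (J = -487887 + 9057 = -478830)
V = -7 (V = -3 + ((98 + 138) - 240) = -3 + (236 - 240) = -3 - 4 = -7)
t(A) = -⅐ (t(A) = 1/(-7) = -⅐)
1/(J + 1/t(Z(-30))) = 1/(-478830 + 1/(-⅐)) = 1/(-478830 - 7) = 1/(-478837) = -1/478837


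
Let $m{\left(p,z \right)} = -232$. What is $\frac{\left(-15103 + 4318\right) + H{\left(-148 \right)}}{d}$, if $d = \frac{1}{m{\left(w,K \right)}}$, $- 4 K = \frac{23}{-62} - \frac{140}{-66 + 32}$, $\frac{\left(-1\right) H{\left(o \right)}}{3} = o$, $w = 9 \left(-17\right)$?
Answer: $2399112$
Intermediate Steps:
$w = -153$
$H{\left(o \right)} = - 3 o$
$K = - \frac{3949}{4216}$ ($K = - \frac{\frac{23}{-62} - \frac{140}{-66 + 32}}{4} = - \frac{23 \left(- \frac{1}{62}\right) - \frac{140}{-34}}{4} = - \frac{- \frac{23}{62} - - \frac{70}{17}}{4} = - \frac{- \frac{23}{62} + \frac{70}{17}}{4} = \left(- \frac{1}{4}\right) \frac{3949}{1054} = - \frac{3949}{4216} \approx -0.93667$)
$d = - \frac{1}{232}$ ($d = \frac{1}{-232} = - \frac{1}{232} \approx -0.0043103$)
$\frac{\left(-15103 + 4318\right) + H{\left(-148 \right)}}{d} = \frac{\left(-15103 + 4318\right) - -444}{- \frac{1}{232}} = \left(-10785 + 444\right) \left(-232\right) = \left(-10341\right) \left(-232\right) = 2399112$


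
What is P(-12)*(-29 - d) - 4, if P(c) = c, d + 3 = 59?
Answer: 1016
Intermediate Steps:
d = 56 (d = -3 + 59 = 56)
P(-12)*(-29 - d) - 4 = -12*(-29 - 1*56) - 4 = -12*(-29 - 56) - 4 = -12*(-85) - 4 = 1020 - 4 = 1016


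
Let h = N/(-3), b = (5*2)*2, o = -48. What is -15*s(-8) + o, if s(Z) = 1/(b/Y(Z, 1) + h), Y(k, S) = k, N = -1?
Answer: -534/13 ≈ -41.077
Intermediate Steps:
b = 20 (b = 10*2 = 20)
h = ⅓ (h = -1/(-3) = -1*(-⅓) = ⅓ ≈ 0.33333)
s(Z) = 1/(⅓ + 20/Z) (s(Z) = 1/(20/Z + ⅓) = 1/(⅓ + 20/Z))
-15*s(-8) + o = -45*(-8)/(60 - 8) - 48 = -45*(-8)/52 - 48 = -15*(-6/13) - 48 = 90/13 - 48 = -534/13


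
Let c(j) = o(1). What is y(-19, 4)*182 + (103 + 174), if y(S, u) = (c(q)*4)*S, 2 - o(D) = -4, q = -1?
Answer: -82715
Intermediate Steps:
o(D) = 6 (o(D) = 2 - 1*(-4) = 2 + 4 = 6)
c(j) = 6
y(S, u) = 24*S (y(S, u) = (6*4)*S = 24*S)
y(-19, 4)*182 + (103 + 174) = (24*(-19))*182 + (103 + 174) = -456*182 + 277 = -82992 + 277 = -82715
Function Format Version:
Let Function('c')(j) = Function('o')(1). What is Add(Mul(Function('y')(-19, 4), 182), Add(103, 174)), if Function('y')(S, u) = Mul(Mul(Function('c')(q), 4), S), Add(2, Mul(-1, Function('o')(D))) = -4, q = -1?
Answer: -82715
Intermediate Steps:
Function('o')(D) = 6 (Function('o')(D) = Add(2, Mul(-1, -4)) = Add(2, 4) = 6)
Function('c')(j) = 6
Function('y')(S, u) = Mul(24, S) (Function('y')(S, u) = Mul(Mul(6, 4), S) = Mul(24, S))
Add(Mul(Function('y')(-19, 4), 182), Add(103, 174)) = Add(Mul(Mul(24, -19), 182), Add(103, 174)) = Add(Mul(-456, 182), 277) = Add(-82992, 277) = -82715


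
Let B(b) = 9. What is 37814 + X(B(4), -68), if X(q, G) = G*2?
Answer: 37678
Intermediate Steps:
X(q, G) = 2*G
37814 + X(B(4), -68) = 37814 + 2*(-68) = 37814 - 136 = 37678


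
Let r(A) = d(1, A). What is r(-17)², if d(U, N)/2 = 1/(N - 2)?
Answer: 4/361 ≈ 0.011080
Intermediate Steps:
d(U, N) = 2/(-2 + N) (d(U, N) = 2/(N - 2) = 2/(-2 + N))
r(A) = 2/(-2 + A)
r(-17)² = (2/(-2 - 17))² = (2/(-19))² = (2*(-1/19))² = (-2/19)² = 4/361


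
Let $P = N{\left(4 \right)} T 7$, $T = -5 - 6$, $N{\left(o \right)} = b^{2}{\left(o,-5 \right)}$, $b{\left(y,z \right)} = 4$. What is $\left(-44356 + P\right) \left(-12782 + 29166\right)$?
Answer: $-746913792$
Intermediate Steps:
$N{\left(o \right)} = 16$ ($N{\left(o \right)} = 4^{2} = 16$)
$T = -11$
$P = -1232$ ($P = 16 \left(-11\right) 7 = \left(-176\right) 7 = -1232$)
$\left(-44356 + P\right) \left(-12782 + 29166\right) = \left(-44356 - 1232\right) \left(-12782 + 29166\right) = \left(-45588\right) 16384 = -746913792$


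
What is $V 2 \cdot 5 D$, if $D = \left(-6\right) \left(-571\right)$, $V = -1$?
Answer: $-34260$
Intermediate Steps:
$D = 3426$
$V 2 \cdot 5 D = \left(-1\right) 2 \cdot 5 \cdot 3426 = \left(-2\right) 5 \cdot 3426 = \left(-10\right) 3426 = -34260$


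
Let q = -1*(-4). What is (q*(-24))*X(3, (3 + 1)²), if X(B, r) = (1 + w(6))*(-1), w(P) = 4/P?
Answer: 160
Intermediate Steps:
q = 4
X(B, r) = -5/3 (X(B, r) = (1 + 4/6)*(-1) = (1 + 4*(⅙))*(-1) = (1 + ⅔)*(-1) = (5/3)*(-1) = -5/3)
(q*(-24))*X(3, (3 + 1)²) = (4*(-24))*(-5/3) = -96*(-5/3) = 160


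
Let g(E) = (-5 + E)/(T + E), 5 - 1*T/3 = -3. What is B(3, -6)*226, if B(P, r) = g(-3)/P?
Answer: -1808/63 ≈ -28.698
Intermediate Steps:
T = 24 (T = 15 - 3*(-3) = 15 + 9 = 24)
g(E) = (-5 + E)/(24 + E)
B(P, r) = -8/(21*P) (B(P, r) = ((-5 - 3)/(24 - 3))/P = (-8/21)/P = ((1/21)*(-8))/P = -8/(21*P))
B(3, -6)*226 = -8/21/3*226 = -8/21*1/3*226 = -8/63*226 = -1808/63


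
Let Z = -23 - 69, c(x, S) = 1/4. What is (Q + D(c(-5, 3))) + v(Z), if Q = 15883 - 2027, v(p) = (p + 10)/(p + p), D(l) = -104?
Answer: 1265225/92 ≈ 13752.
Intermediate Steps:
c(x, S) = 1/4
Z = -92
v(p) = (10 + p)/(2*p) (v(p) = (10 + p)/((2*p)) = (10 + p)*(1/(2*p)) = (10 + p)/(2*p))
Q = 13856
(Q + D(c(-5, 3))) + v(Z) = (13856 - 104) + (1/2)*(10 - 92)/(-92) = 13752 + (1/2)*(-1/92)*(-82) = 13752 + 41/92 = 1265225/92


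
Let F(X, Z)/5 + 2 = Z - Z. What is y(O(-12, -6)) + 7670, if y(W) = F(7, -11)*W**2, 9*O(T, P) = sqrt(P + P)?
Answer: 207130/27 ≈ 7671.5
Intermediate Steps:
O(T, P) = sqrt(2)*sqrt(P)/9 (O(T, P) = sqrt(P + P)/9 = sqrt(2*P)/9 = (sqrt(2)*sqrt(P))/9 = sqrt(2)*sqrt(P)/9)
F(X, Z) = -10 (F(X, Z) = -10 + 5*(Z - Z) = -10 + 5*0 = -10 + 0 = -10)
y(W) = -10*W**2
y(O(-12, -6)) + 7670 = -10*(sqrt(2)*sqrt(-6)/9)**2 + 7670 = -10*(sqrt(2)*(I*sqrt(6))/9)**2 + 7670 = -10*(2*I*sqrt(3)/9)**2 + 7670 = -10*(-4/27) + 7670 = 40/27 + 7670 = 207130/27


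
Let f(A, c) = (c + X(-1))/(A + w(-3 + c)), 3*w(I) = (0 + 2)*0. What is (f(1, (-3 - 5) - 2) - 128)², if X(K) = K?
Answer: 19321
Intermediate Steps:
w(I) = 0 (w(I) = ((0 + 2)*0)/3 = (2*0)/3 = (⅓)*0 = 0)
f(A, c) = (-1 + c)/A (f(A, c) = (c - 1)/(A + 0) = (-1 + c)/A)
(f(1, (-3 - 5) - 2) - 128)² = ((-1 + ((-3 - 5) - 2))/1 - 128)² = (1*(-1 + (-8 - 2)) - 128)² = (1*(-1 - 10) - 128)² = (1*(-11) - 128)² = (-11 - 128)² = (-139)² = 19321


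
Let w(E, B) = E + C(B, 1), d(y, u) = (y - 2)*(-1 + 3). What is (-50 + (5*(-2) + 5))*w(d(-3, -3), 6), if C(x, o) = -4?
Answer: 770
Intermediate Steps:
d(y, u) = -4 + 2*y (d(y, u) = (-2 + y)*2 = -4 + 2*y)
w(E, B) = -4 + E (w(E, B) = E - 4 = -4 + E)
(-50 + (5*(-2) + 5))*w(d(-3, -3), 6) = (-50 + (5*(-2) + 5))*(-4 + (-4 + 2*(-3))) = (-50 + (-10 + 5))*(-4 + (-4 - 6)) = (-50 - 5)*(-4 - 10) = -55*(-14) = 770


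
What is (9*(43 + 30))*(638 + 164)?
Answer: 526914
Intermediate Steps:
(9*(43 + 30))*(638 + 164) = (9*73)*802 = 657*802 = 526914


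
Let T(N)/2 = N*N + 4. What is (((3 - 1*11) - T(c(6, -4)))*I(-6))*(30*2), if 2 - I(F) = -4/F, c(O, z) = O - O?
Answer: -1280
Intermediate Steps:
c(O, z) = 0
T(N) = 8 + 2*N² (T(N) = 2*(N*N + 4) = 2*(N² + 4) = 2*(4 + N²) = 8 + 2*N²)
I(F) = 2 + 4/F (I(F) = 2 - (-4)*1/F = 2 - (-4)/F = 2 + 4/F)
(((3 - 1*11) - T(c(6, -4)))*I(-6))*(30*2) = (((3 - 1*11) - (8 + 2*0²))*(2 + 4/(-6)))*(30*2) = (((3 - 11) - (8 + 2*0))*(2 + 4*(-⅙)))*60 = ((-8 - (8 + 0))*(2 - ⅔))*60 = ((-8 - 1*8)*(4/3))*60 = ((-8 - 8)*(4/3))*60 = -16*4/3*60 = -64/3*60 = -1280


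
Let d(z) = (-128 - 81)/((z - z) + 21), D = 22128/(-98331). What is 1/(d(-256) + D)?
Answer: -688317/7005289 ≈ -0.098257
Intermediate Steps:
D = -7376/32777 (D = 22128*(-1/98331) = -7376/32777 ≈ -0.22504)
d(z) = -209/21 (d(z) = -209/(0 + 21) = -209/21)
1/(d(-256) + D) = 1/(-209/21 - 7376/32777) = 1/(-7005289/688317) = -688317/7005289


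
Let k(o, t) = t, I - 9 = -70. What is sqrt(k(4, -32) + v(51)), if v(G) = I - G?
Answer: 12*I ≈ 12.0*I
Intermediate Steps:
I = -61 (I = 9 - 70 = -61)
v(G) = -61 - G
sqrt(k(4, -32) + v(51)) = sqrt(-32 + (-61 - 1*51)) = sqrt(-32 + (-61 - 51)) = sqrt(-32 - 112) = sqrt(-144) = 12*I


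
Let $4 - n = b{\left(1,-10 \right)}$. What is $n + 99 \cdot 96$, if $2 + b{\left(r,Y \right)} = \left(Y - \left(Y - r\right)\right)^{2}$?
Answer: $9509$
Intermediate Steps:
$b{\left(r,Y \right)} = -2 + r^{2}$ ($b{\left(r,Y \right)} = -2 + \left(Y - \left(Y - r\right)\right)^{2} = -2 + r^{2}$)
$n = 5$ ($n = 4 - \left(-2 + 1^{2}\right) = 4 - \left(-2 + 1\right) = 4 - -1 = 4 + 1 = 5$)
$n + 99 \cdot 96 = 5 + 99 \cdot 96 = 5 + 9504 = 9509$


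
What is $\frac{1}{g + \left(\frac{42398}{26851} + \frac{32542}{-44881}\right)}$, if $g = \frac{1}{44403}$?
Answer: $\frac{53510043355593}{45695417520319} \approx 1.171$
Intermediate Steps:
$g = \frac{1}{44403} \approx 2.2521 \cdot 10^{-5}$
$\frac{1}{g + \left(\frac{42398}{26851} + \frac{32542}{-44881}\right)} = \frac{1}{\frac{1}{44403} + \left(\frac{42398}{26851} + \frac{32542}{-44881}\right)} = \frac{1}{\frac{1}{44403} + \left(42398 \cdot \frac{1}{26851} + 32542 \left(- \frac{1}{44881}\right)\right)} = \frac{1}{\frac{1}{44403} + \left(\frac{42398}{26851} - \frac{32542}{44881}\right)} = \frac{1}{\frac{1}{44403} + \frac{1029079396}{1205099731}} = \frac{1}{\frac{45695417520319}{53510043355593}} = \frac{53510043355593}{45695417520319}$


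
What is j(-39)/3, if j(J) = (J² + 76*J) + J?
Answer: -494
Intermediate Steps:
j(J) = J² + 77*J
j(-39)/3 = (-39*(77 - 39))/3 = (-39*38)/3 = (⅓)*(-1482) = -494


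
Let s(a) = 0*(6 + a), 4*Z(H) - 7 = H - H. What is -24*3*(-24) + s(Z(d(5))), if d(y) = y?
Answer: 1728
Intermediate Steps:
Z(H) = 7/4 (Z(H) = 7/4 + (H - H)/4 = 7/4 + (¼)*0 = 7/4 + 0 = 7/4)
s(a) = 0
-24*3*(-24) + s(Z(d(5))) = -24*3*(-24) + 0 = -72*(-24) + 0 = 1728 + 0 = 1728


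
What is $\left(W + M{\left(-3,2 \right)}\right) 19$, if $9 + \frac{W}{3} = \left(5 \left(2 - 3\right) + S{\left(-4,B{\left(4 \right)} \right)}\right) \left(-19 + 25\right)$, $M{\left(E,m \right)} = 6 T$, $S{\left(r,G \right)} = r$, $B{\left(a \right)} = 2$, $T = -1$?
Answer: $-3705$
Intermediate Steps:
$M{\left(E,m \right)} = -6$ ($M{\left(E,m \right)} = 6 \left(-1\right) = -6$)
$W = -189$ ($W = -27 + 3 \left(5 \left(2 - 3\right) - 4\right) \left(-19 + 25\right) = -27 + 3 \left(5 \left(-1\right) - 4\right) 6 = -27 + 3 \left(-5 - 4\right) 6 = -27 + 3 \left(\left(-9\right) 6\right) = -27 + 3 \left(-54\right) = -27 - 162 = -189$)
$\left(W + M{\left(-3,2 \right)}\right) 19 = \left(-189 - 6\right) 19 = \left(-195\right) 19 = -3705$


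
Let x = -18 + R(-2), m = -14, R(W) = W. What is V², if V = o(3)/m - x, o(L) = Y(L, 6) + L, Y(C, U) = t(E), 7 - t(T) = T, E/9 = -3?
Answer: 59049/196 ≈ 301.27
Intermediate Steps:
E = -27 (E = 9*(-3) = -27)
t(T) = 7 - T
Y(C, U) = 34 (Y(C, U) = 7 - 1*(-27) = 7 + 27 = 34)
o(L) = 34 + L
x = -20 (x = -18 - 2 = -20)
V = 243/14 (V = (34 + 3)/(-14) - 1*(-20) = 37*(-1/14) + 20 = -37/14 + 20 = 243/14 ≈ 17.357)
V² = (243/14)² = 59049/196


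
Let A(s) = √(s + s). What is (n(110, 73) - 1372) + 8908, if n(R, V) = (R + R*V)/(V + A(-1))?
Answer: 40768636/5331 - 8140*I*√2/5331 ≈ 7647.5 - 2.1594*I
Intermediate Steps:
A(s) = √2*√s (A(s) = √(2*s) = √2*√s)
n(R, V) = (R + R*V)/(V + I*√2) (n(R, V) = (R + R*V)/(V + √2*√(-1)) = (R + R*V)/(V + √2*I) = (R + R*V)/(V + I*√2))
(n(110, 73) - 1372) + 8908 = (110*(1 + 73)/(73 + I*√2) - 1372) + 8908 = (110*74/(73 + I*√2) - 1372) + 8908 = (8140/(73 + I*√2) - 1372) + 8908 = (-1372 + 8140/(73 + I*√2)) + 8908 = 7536 + 8140/(73 + I*√2)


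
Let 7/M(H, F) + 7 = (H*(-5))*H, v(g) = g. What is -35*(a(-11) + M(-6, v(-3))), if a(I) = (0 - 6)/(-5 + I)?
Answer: -17675/1496 ≈ -11.815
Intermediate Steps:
a(I) = -6/(-5 + I)
M(H, F) = 7/(-7 - 5*H²) (M(H, F) = 7/(-7 + (H*(-5))*H) = 7/(-7 + (-5*H)*H) = 7/(-7 - 5*H²))
-35*(a(-11) + M(-6, v(-3))) = -35*(-6/(-5 - 11) - 7/(7 + 5*(-6)²)) = -35*(-6/(-16) - 7/(7 + 5*36)) = -35*(-6*(-1/16) - 7/(7 + 180)) = -35*(3/8 - 7/187) = -35*505/1496 = -17675/1496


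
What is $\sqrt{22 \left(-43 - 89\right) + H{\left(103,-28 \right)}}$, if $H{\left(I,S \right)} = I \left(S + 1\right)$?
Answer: $i \sqrt{5685} \approx 75.399 i$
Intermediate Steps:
$H{\left(I,S \right)} = I \left(1 + S\right)$
$\sqrt{22 \left(-43 - 89\right) + H{\left(103,-28 \right)}} = \sqrt{22 \left(-43 - 89\right) + 103 \left(1 - 28\right)} = \sqrt{22 \left(-132\right) + 103 \left(-27\right)} = \sqrt{-2904 - 2781} = \sqrt{-5685} = i \sqrt{5685}$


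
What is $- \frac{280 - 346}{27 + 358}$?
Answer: $\frac{6}{35} \approx 0.17143$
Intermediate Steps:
$- \frac{280 - 346}{27 + 358} = - \frac{-66}{385} = \left(-1\right) \left(- \frac{6}{35}\right) = \frac{6}{35}$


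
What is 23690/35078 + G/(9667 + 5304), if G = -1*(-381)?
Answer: 184013854/262576369 ≈ 0.70080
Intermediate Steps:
G = 381
23690/35078 + G/(9667 + 5304) = 23690/35078 + 381/(9667 + 5304) = 23690*(1/35078) + 381/14971 = 11845/17539 + 381*(1/14971) = 11845/17539 + 381/14971 = 184013854/262576369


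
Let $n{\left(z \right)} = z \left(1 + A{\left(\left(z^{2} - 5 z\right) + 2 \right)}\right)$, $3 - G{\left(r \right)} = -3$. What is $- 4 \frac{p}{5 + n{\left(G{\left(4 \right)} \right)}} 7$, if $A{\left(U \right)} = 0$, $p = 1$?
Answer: $- \frac{28}{11} \approx -2.5455$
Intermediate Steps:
$G{\left(r \right)} = 6$ ($G{\left(r \right)} = 3 - -3 = 3 + 3 = 6$)
$n{\left(z \right)} = z$ ($n{\left(z \right)} = z \left(1 + 0\right) = z 1 = z$)
$- 4 \frac{p}{5 + n{\left(G{\left(4 \right)} \right)}} 7 = - 4 \cdot 1 \frac{1}{5 + 6} \cdot 7 = - 4 \cdot 1 \cdot \frac{1}{11} \cdot 7 = \left(-4\right) \frac{1}{11} \cdot 7 = \left(- \frac{4}{11}\right) 7 = - \frac{28}{11}$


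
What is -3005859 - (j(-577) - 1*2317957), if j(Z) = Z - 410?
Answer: -686915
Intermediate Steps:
j(Z) = -410 + Z
-3005859 - (j(-577) - 1*2317957) = -3005859 - ((-410 - 577) - 1*2317957) = -3005859 - (-987 - 2317957) = -3005859 - 1*(-2318944) = -3005859 + 2318944 = -686915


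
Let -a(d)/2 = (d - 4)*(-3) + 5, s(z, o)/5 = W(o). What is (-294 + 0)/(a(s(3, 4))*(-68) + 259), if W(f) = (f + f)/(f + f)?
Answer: -98/177 ≈ -0.55367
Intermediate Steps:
W(f) = 1 (W(f) = (2*f)/((2*f)) = (2*f)*(1/(2*f)) = 1)
s(z, o) = 5 (s(z, o) = 5*1 = 5)
a(d) = -34 + 6*d (a(d) = -2*((d - 4)*(-3) + 5) = -2*((-4 + d)*(-3) + 5) = -2*((12 - 3*d) + 5) = -2*(17 - 3*d) = -34 + 6*d)
(-294 + 0)/(a(s(3, 4))*(-68) + 259) = (-294 + 0)/((-34 + 6*5)*(-68) + 259) = -294/((-34 + 30)*(-68) + 259) = -294/(-4*(-68) + 259) = -294/(272 + 259) = -294/531 = -294*1/531 = -98/177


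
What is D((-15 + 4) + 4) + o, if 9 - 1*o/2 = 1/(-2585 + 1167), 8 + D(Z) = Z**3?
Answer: -236096/709 ≈ -333.00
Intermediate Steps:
D(Z) = -8 + Z**3
o = 12763/709 (o = 18 - 2/(-2585 + 1167) = 18 - 2/(-1418) = 18 - 2*(-1/1418) = 18 + 1/709 = 12763/709 ≈ 18.001)
D((-15 + 4) + 4) + o = (-8 + ((-15 + 4) + 4)**3) + 12763/709 = (-8 + (-11 + 4)**3) + 12763/709 = (-8 + (-7)**3) + 12763/709 = (-8 - 343) + 12763/709 = -351 + 12763/709 = -236096/709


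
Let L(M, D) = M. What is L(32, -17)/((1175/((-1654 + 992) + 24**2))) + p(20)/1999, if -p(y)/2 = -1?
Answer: -5498898/2348825 ≈ -2.3411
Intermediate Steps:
p(y) = 2 (p(y) = -2*(-1) = 2)
L(32, -17)/((1175/((-1654 + 992) + 24**2))) + p(20)/1999 = 32/((1175/((-1654 + 992) + 24**2))) + 2/1999 = 32/((1175/(-662 + 576))) + 2*(1/1999) = 32/((1175/(-86))) + 2/1999 = 32/((1175*(-1/86))) + 2/1999 = 32/(-1175/86) + 2/1999 = 32*(-86/1175) + 2/1999 = -2752/1175 + 2/1999 = -5498898/2348825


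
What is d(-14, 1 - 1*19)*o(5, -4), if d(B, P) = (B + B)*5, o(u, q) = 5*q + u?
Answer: 2100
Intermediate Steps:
o(u, q) = u + 5*q
d(B, P) = 10*B (d(B, P) = (2*B)*5 = 10*B)
d(-14, 1 - 1*19)*o(5, -4) = (10*(-14))*(5 + 5*(-4)) = -140*(5 - 20) = -140*(-15) = 2100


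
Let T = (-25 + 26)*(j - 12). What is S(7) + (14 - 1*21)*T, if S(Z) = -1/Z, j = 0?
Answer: 587/7 ≈ 83.857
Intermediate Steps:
T = -12 (T = (-25 + 26)*(0 - 12) = 1*(-12) = -12)
S(7) + (14 - 1*21)*T = -1/7 + (14 - 1*21)*(-12) = -1*1/7 + (14 - 21)*(-12) = -1/7 - 7*(-12) = -1/7 + 84 = 587/7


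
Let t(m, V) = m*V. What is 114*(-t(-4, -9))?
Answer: -4104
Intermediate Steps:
t(m, V) = V*m
114*(-t(-4, -9)) = 114*(-(-9)*(-4)) = 114*(-1*36) = 114*(-36) = -4104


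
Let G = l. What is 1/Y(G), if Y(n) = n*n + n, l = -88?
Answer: 1/7656 ≈ 0.00013062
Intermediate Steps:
G = -88
Y(n) = n + n² (Y(n) = n² + n = n + n²)
1/Y(G) = 1/(-88*(1 - 88)) = 1/(-88*(-87)) = 1/7656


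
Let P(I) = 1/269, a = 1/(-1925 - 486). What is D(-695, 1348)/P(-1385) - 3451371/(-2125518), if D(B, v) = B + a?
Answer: -319355437119817/1708207966 ≈ -1.8695e+5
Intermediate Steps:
a = -1/2411 (a = 1/(-2411) = -1/2411 ≈ -0.00041477)
P(I) = 1/269
D(B, v) = -1/2411 + B (D(B, v) = B - 1/2411 = -1/2411 + B)
D(-695, 1348)/P(-1385) - 3451371/(-2125518) = (-1/2411 - 695)/(1/269) - 3451371/(-2125518) = -1675646/2411*269 - 3451371*(-1/2125518) = -450748774/2411 + 1150457/708506 = -319355437119817/1708207966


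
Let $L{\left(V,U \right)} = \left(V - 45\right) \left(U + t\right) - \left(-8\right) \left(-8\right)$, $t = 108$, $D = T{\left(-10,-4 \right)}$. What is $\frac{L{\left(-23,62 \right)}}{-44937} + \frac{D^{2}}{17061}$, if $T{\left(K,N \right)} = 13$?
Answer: $\frac{68637139}{255556719} \approx 0.26858$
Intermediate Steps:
$D = 13$
$L{\left(V,U \right)} = -64 + \left(-45 + V\right) \left(108 + U\right)$ ($L{\left(V,U \right)} = \left(V - 45\right) \left(U + 108\right) - \left(-8\right) \left(-8\right) = \left(-45 + V\right) \left(108 + U\right) - 64 = -64 + \left(-45 + V\right) \left(108 + U\right)$)
$\frac{L{\left(-23,62 \right)}}{-44937} + \frac{D^{2}}{17061} = \frac{-4924 - 2790 + 108 \left(-23\right) + 62 \left(-23\right)}{-44937} + \frac{13^{2}}{17061} = \left(-4924 - 2790 - 2484 - 1426\right) \left(- \frac{1}{44937}\right) + 169 \cdot \frac{1}{17061} = \left(-11624\right) \left(- \frac{1}{44937}\right) + \frac{169}{17061} = \frac{11624}{44937} + \frac{169}{17061} = \frac{68637139}{255556719}$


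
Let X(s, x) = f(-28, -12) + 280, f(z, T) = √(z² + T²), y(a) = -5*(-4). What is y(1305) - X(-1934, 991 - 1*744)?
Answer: -260 - 4*√58 ≈ -290.46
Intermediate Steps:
y(a) = 20
f(z, T) = √(T² + z²)
X(s, x) = 280 + 4*√58 (X(s, x) = √((-12)² + (-28)²) + 280 = √(144 + 784) + 280 = √928 + 280 = 4*√58 + 280 = 280 + 4*√58)
y(1305) - X(-1934, 991 - 1*744) = 20 - (280 + 4*√58) = 20 + (-280 - 4*√58) = -260 - 4*√58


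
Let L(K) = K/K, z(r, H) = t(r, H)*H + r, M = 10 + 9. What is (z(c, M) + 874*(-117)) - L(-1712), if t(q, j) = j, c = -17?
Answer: -101915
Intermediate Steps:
M = 19
z(r, H) = r + H² (z(r, H) = H*H + r = H² + r = r + H²)
L(K) = 1
(z(c, M) + 874*(-117)) - L(-1712) = ((-17 + 19²) + 874*(-117)) - 1*1 = ((-17 + 361) - 102258) - 1 = (344 - 102258) - 1 = -101914 - 1 = -101915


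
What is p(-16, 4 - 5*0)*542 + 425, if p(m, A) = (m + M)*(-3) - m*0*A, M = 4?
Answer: 19937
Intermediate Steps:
p(m, A) = -12 - 3*m (p(m, A) = (m + 4)*(-3) - m*0*A = (4 + m)*(-3) - 0*A = (-12 - 3*m) - 1*0 = (-12 - 3*m) + 0 = -12 - 3*m)
p(-16, 4 - 5*0)*542 + 425 = (-12 - 3*(-16))*542 + 425 = (-12 + 48)*542 + 425 = 36*542 + 425 = 19512 + 425 = 19937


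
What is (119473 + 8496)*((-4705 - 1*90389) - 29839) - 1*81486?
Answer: -15987632563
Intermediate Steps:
(119473 + 8496)*((-4705 - 1*90389) - 29839) - 1*81486 = 127969*((-4705 - 90389) - 29839) - 81486 = 127969*(-95094 - 29839) - 81486 = 127969*(-124933) - 81486 = -15987551077 - 81486 = -15987632563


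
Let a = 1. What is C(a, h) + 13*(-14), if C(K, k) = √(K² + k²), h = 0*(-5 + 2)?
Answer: -181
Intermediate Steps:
h = 0 (h = 0*(-3) = 0)
C(a, h) + 13*(-14) = √(1² + 0²) + 13*(-14) = √(1 + 0) - 182 = √1 - 182 = 1 - 182 = -181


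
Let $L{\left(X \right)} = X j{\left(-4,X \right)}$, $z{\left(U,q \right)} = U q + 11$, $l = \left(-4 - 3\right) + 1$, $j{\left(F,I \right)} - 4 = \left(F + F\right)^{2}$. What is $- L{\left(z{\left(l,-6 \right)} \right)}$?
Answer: $-3196$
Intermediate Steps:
$j{\left(F,I \right)} = 4 + 4 F^{2}$ ($j{\left(F,I \right)} = 4 + \left(F + F\right)^{2} = 4 + \left(2 F\right)^{2} = 4 + 4 F^{2}$)
$l = -6$ ($l = -7 + 1 = -6$)
$z{\left(U,q \right)} = 11 + U q$
$L{\left(X \right)} = 68 X$ ($L{\left(X \right)} = X \left(4 + 4 \left(-4\right)^{2}\right) = X \left(4 + 4 \cdot 16\right) = X \left(4 + 64\right) = X 68 = 68 X$)
$- L{\left(z{\left(l,-6 \right)} \right)} = - 68 \left(11 - -36\right) = - 68 \left(11 + 36\right) = - 68 \cdot 47 = \left(-1\right) 3196 = -3196$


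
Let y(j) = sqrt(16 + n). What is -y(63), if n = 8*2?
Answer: -4*sqrt(2) ≈ -5.6569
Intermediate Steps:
n = 16
y(j) = 4*sqrt(2) (y(j) = sqrt(16 + 16) = sqrt(32) = 4*sqrt(2))
-y(63) = -4*sqrt(2)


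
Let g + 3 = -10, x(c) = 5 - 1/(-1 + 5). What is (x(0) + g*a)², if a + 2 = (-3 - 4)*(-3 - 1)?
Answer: 1776889/16 ≈ 1.1106e+5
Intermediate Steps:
a = 26 (a = -2 + (-3 - 4)*(-3 - 1) = -2 - 7*(-4) = -2 + 28 = 26)
x(c) = 19/4 (x(c) = 5 - 1/4 = 5 - 1*¼ = 5 - ¼ = 19/4)
g = -13 (g = -3 - 10 = -13)
(x(0) + g*a)² = (19/4 - 13*26)² = (19/4 - 338)² = (-1333/4)² = 1776889/16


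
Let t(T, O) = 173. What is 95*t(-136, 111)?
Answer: 16435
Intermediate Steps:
95*t(-136, 111) = 95*173 = 16435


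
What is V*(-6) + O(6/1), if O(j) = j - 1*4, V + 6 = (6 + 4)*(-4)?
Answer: 278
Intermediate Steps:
V = -46 (V = -6 + (6 + 4)*(-4) = -6 + 10*(-4) = -6 - 40 = -46)
O(j) = -4 + j (O(j) = j - 4 = -4 + j)
V*(-6) + O(6/1) = -46*(-6) + (-4 + 6/1) = 276 + (-4 + 6*1) = 276 + (-4 + 6) = 276 + 2 = 278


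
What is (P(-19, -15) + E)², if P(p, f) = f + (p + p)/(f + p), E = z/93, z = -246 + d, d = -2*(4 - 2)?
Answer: 686335204/2499561 ≈ 274.58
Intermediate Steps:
d = -4 (d = -2*2 = -4)
z = -250 (z = -246 - 4 = -250)
E = -250/93 ≈ -2.6882
P(p, f) = f + 2*p/(f + p) (P(p, f) = f + (2*p)/(f + p) = f + 2*p/(f + p))
(P(-19, -15) + E)² = (((-15)² + 2*(-19) - 15*(-19))/(-15 - 19) - 250/93)² = ((225 - 38 + 285)/(-34) - 250/93)² = (-1/34*472 - 250/93)² = (-236/17 - 250/93)² = (-26198/1581)² = 686335204/2499561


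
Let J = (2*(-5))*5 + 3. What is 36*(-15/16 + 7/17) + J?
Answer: -4483/68 ≈ -65.927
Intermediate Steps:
J = -47 (J = -10*5 + 3 = -50 + 3 = -47)
36*(-15/16 + 7/17) + J = 36*(-15/16 + 7/17) - 47 = 36*(-143/272) - 47 = -1287/68 - 47 = -4483/68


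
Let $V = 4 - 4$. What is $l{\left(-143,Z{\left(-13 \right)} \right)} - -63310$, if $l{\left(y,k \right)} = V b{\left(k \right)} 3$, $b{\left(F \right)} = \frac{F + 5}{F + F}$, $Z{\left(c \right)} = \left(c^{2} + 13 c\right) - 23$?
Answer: $63310$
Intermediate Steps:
$Z{\left(c \right)} = -23 + c^{2} + 13 c$
$V = 0$ ($V = 4 - 4 = 0$)
$b{\left(F \right)} = \frac{5 + F}{2 F}$
$l{\left(y,k \right)} = 0$ ($l{\left(y,k \right)} = 0 \frac{5 + k}{2 k} 3 = 0 \cdot 3 = 0$)
$l{\left(-143,Z{\left(-13 \right)} \right)} - -63310 = 0 - -63310 = 0 + 63310 = 63310$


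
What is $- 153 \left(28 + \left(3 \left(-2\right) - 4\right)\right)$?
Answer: $-2754$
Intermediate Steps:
$- 153 \left(28 + \left(3 \left(-2\right) - 4\right)\right) = - 153 \left(28 - 10\right) = \left(-153\right) 18 = -2754$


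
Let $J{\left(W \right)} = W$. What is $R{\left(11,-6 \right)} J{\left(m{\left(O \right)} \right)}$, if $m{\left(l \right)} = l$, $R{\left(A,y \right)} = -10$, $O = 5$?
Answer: $-50$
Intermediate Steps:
$R{\left(11,-6 \right)} J{\left(m{\left(O \right)} \right)} = \left(-10\right) 5 = -50$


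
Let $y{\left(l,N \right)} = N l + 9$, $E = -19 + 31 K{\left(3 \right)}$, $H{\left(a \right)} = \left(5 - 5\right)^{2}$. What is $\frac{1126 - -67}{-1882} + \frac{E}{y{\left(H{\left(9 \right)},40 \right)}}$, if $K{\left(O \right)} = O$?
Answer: $\frac{128531}{16938} \approx 7.5883$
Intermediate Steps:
$H{\left(a \right)} = 0$ ($H{\left(a \right)} = 0^{2} = 0$)
$E = 74$ ($E = -19 + 31 \cdot 3 = -19 + 93 = 74$)
$y{\left(l,N \right)} = 9 + N l$
$\frac{1126 - -67}{-1882} + \frac{E}{y{\left(H{\left(9 \right)},40 \right)}} = \frac{1126 - -67}{-1882} + \frac{74}{9 + 40 \cdot 0} = \left(1126 + 67\right) \left(- \frac{1}{1882}\right) + \frac{74}{9 + 0} = 1193 \left(- \frac{1}{1882}\right) + \frac{74}{9} = - \frac{1193}{1882} + 74 \cdot \frac{1}{9} = - \frac{1193}{1882} + \frac{74}{9} = \frac{128531}{16938}$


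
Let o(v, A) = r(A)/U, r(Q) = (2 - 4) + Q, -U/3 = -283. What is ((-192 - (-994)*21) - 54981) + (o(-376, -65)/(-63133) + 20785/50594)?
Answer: -93012087172076059/2711834200698 ≈ -34299.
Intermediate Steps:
U = 849 (U = -3*(-283) = 849)
r(Q) = -2 + Q
o(v, A) = -2/849 + A/849 (o(v, A) = (-2 + A)/849 = (-2 + A)*(1/849) = -2/849 + A/849)
((-192 - (-994)*21) - 54981) + (o(-376, -65)/(-63133) + 20785/50594) = ((-192 - (-994)*21) - 54981) + ((-2/849 + (1/849)*(-65))/(-63133) + 20785/50594) = ((-192 - 142*(-147)) - 54981) + ((-2/849 - 65/849)*(-1/63133) + 20785*(1/50594)) = ((-192 + 20874) - 54981) + (-67/849*(-1/63133) + 20785/50594) = (20682 - 54981) + (67/53599917 + 20785/50594) = -34299 + 1114077664643/2711834200698 = -93012087172076059/2711834200698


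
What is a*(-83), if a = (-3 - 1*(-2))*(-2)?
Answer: -166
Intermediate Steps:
a = 2 (a = (-3 + 2)*(-2) = -1*(-2) = 2)
a*(-83) = 2*(-83) = -166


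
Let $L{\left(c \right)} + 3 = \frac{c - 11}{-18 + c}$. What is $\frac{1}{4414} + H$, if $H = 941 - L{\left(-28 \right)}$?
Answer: $\frac{47875359}{50761} \approx 943.15$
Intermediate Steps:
$L{\left(c \right)} = -3 + \frac{-11 + c}{-18 + c}$ ($L{\left(c \right)} = -3 + \frac{c - 11}{-18 + c} = -3 + \frac{-11 + c}{-18 + c}$)
$H = \frac{43385}{46}$ ($H = 941 - \frac{43 - -56}{-18 - 28} = 941 - \frac{43 + 56}{-46} = 941 - \left(- \frac{1}{46}\right) 99 = 941 - - \frac{99}{46} = 941 + \frac{99}{46} = \frac{43385}{46} \approx 943.15$)
$\frac{1}{4414} + H = \frac{1}{4414} + \frac{43385}{46} = \frac{47875359}{50761}$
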